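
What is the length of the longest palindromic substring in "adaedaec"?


Input: "adaedaec"
Checking substrings for palindromes:
  [0:3] "ada" (len 3) => palindrome
Longest palindromic substring: "ada" with length 3

3


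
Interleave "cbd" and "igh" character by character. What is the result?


Interleaving "cbd" and "igh":
  Position 0: 'c' from first, 'i' from second => "ci"
  Position 1: 'b' from first, 'g' from second => "bg"
  Position 2: 'd' from first, 'h' from second => "dh"
Result: cibgdh

cibgdh


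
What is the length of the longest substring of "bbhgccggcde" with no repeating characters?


Input: "bbhgccggcde"
Sliding window (track last position of each char):
  Position 0 ('b'): window [0,0] length 1 -- new best
  Position 1 ('b'): repeat (last at 0), move window start to 1
  Position 1 ('b'): window [1,1] length 1
  Position 2 ('h'): window [1,2] length 2 -- new best
  Position 3 ('g'): window [1,3] length 3 -- new best
  Position 4 ('c'): window [1,4] length 4 -- new best
  Position 5 ('c'): repeat (last at 4), move window start to 5
  Position 5 ('c'): window [5,5] length 1
  Position 6 ('g'): window [5,6] length 2
  Position 7 ('g'): repeat (last at 6), move window start to 7
  Position 7 ('g'): window [7,7] length 1
  Position 8 ('c'): window [7,8] length 2
  Position 9 ('d'): window [7,9] length 3
  Position 10 ('e'): window [7,10] length 4
Longest substring with no repeats: "bhgc" with length 4

4


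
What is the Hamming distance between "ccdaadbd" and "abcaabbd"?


Comparing "ccdaadbd" and "abcaabbd" position by position:
  Position 0: 'c' vs 'a' => differ
  Position 1: 'c' vs 'b' => differ
  Position 2: 'd' vs 'c' => differ
  Position 3: 'a' vs 'a' => same
  Position 4: 'a' vs 'a' => same
  Position 5: 'd' vs 'b' => differ
  Position 6: 'b' vs 'b' => same
  Position 7: 'd' vs 'd' => same
Total differences (Hamming distance): 4

4


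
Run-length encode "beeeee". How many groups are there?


Input: beeeee
Scanning for consecutive runs:
  Group 1: 'b' x 1 (positions 0-0)
  Group 2: 'e' x 5 (positions 1-5)
Total groups: 2

2


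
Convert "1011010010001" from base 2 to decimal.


Input: "1011010010001" in base 2
Positional expansion:
  Digit '1' (value 1) x 2^12 = 4096
  Digit '0' (value 0) x 2^11 = 0
  Digit '1' (value 1) x 2^10 = 1024
  Digit '1' (value 1) x 2^9 = 512
  Digit '0' (value 0) x 2^8 = 0
  Digit '1' (value 1) x 2^7 = 128
  Digit '0' (value 0) x 2^6 = 0
  Digit '0' (value 0) x 2^5 = 0
  Digit '1' (value 1) x 2^4 = 16
  Digit '0' (value 0) x 2^3 = 0
  Digit '0' (value 0) x 2^2 = 0
  Digit '0' (value 0) x 2^1 = 0
  Digit '1' (value 1) x 2^0 = 1
Sum = 5777

5777


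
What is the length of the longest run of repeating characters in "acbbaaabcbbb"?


Input: "acbbaaabcbbb"
Scanning for longest run:
  Position 1 ('c'): new char, reset run to 1
  Position 2 ('b'): new char, reset run to 1
  Position 3 ('b'): continues run of 'b', length=2
  Position 4 ('a'): new char, reset run to 1
  Position 5 ('a'): continues run of 'a', length=2
  Position 6 ('a'): continues run of 'a', length=3
  Position 7 ('b'): new char, reset run to 1
  Position 8 ('c'): new char, reset run to 1
  Position 9 ('b'): new char, reset run to 1
  Position 10 ('b'): continues run of 'b', length=2
  Position 11 ('b'): continues run of 'b', length=3
Longest run: 'a' with length 3

3


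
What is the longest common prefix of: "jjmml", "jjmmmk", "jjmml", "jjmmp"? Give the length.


Words: jjmml, jjmmmk, jjmml, jjmmp
  Position 0: all 'j' => match
  Position 1: all 'j' => match
  Position 2: all 'm' => match
  Position 3: all 'm' => match
  Position 4: ('l', 'm', 'l', 'p') => mismatch, stop
LCP = "jjmm" (length 4)

4


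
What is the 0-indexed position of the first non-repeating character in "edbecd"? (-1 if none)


Input: edbecd
Character frequencies:
  'b': 1
  'c': 1
  'd': 2
  'e': 2
Scanning left to right for freq == 1:
  Position 0 ('e'): freq=2, skip
  Position 1 ('d'): freq=2, skip
  Position 2 ('b'): unique! => answer = 2

2


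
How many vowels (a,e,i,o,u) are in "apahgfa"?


Input: apahgfa
Checking each character:
  'a' at position 0: vowel (running total: 1)
  'p' at position 1: consonant
  'a' at position 2: vowel (running total: 2)
  'h' at position 3: consonant
  'g' at position 4: consonant
  'f' at position 5: consonant
  'a' at position 6: vowel (running total: 3)
Total vowels: 3

3


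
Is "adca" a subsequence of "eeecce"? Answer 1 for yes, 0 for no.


Check if "adca" is a subsequence of "eeecce"
Greedy scan:
  Position 0 ('e'): no match needed
  Position 1 ('e'): no match needed
  Position 2 ('e'): no match needed
  Position 3 ('c'): no match needed
  Position 4 ('c'): no match needed
  Position 5 ('e'): no match needed
Only matched 0/4 characters => not a subsequence

0


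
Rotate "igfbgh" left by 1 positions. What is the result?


Input: "igfbgh", rotate left by 1
First 1 characters: "i"
Remaining characters: "gfbgh"
Concatenate remaining + first: "gfbgh" + "i" = "gfbghi"

gfbghi


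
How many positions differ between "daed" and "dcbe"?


Comparing "daed" and "dcbe" position by position:
  Position 0: 'd' vs 'd' => same
  Position 1: 'a' vs 'c' => DIFFER
  Position 2: 'e' vs 'b' => DIFFER
  Position 3: 'd' vs 'e' => DIFFER
Positions that differ: 3

3


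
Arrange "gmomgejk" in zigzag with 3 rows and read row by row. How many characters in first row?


Zigzag "gmomgejk" into 3 rows:
Placing characters:
  'g' => row 0
  'm' => row 1
  'o' => row 2
  'm' => row 1
  'g' => row 0
  'e' => row 1
  'j' => row 2
  'k' => row 1
Rows:
  Row 0: "gg"
  Row 1: "mmek"
  Row 2: "oj"
First row length: 2

2


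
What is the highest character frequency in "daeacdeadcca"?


Input: daeacdeadcca
Character counts:
  'a': 4
  'c': 3
  'd': 3
  'e': 2
Maximum frequency: 4

4


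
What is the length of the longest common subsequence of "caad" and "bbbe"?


LCS of "caad" and "bbbe"
DP table:
           b    b    b    e
      0    0    0    0    0
  c   0    0    0    0    0
  a   0    0    0    0    0
  a   0    0    0    0    0
  d   0    0    0    0    0
LCS length = dp[4][4] = 0

0


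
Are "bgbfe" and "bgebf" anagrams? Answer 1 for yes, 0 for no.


Strings: "bgbfe", "bgebf"
Sorted first:  bbefg
Sorted second: bbefg
Sorted forms match => anagrams

1


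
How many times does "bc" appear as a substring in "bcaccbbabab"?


Searching for "bc" in "bcaccbbabab"
Scanning each position:
  Position 0: "bc" => MATCH
  Position 1: "ca" => no
  Position 2: "ac" => no
  Position 3: "cc" => no
  Position 4: "cb" => no
  Position 5: "bb" => no
  Position 6: "ba" => no
  Position 7: "ab" => no
  Position 8: "ba" => no
  Position 9: "ab" => no
Total occurrences: 1

1


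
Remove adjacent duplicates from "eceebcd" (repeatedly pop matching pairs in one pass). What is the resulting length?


Input: eceebcd
Stack-based adjacent duplicate removal:
  Read 'e': push. Stack: e
  Read 'c': push. Stack: ec
  Read 'e': push. Stack: ece
  Read 'e': matches stack top 'e' => pop. Stack: ec
  Read 'b': push. Stack: ecb
  Read 'c': push. Stack: ecbc
  Read 'd': push. Stack: ecbcd
Final stack: "ecbcd" (length 5)

5


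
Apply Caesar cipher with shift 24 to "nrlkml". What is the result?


Caesar cipher: shift "nrlkml" by 24
  'n' (pos 13) + 24 = pos 11 = 'l'
  'r' (pos 17) + 24 = pos 15 = 'p'
  'l' (pos 11) + 24 = pos 9 = 'j'
  'k' (pos 10) + 24 = pos 8 = 'i'
  'm' (pos 12) + 24 = pos 10 = 'k'
  'l' (pos 11) + 24 = pos 9 = 'j'
Result: lpjikj

lpjikj


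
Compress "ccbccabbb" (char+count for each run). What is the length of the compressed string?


Input: ccbccabbb
Runs:
  'c' x 2 => "c2"
  'b' x 1 => "b1"
  'c' x 2 => "c2"
  'a' x 1 => "a1"
  'b' x 3 => "b3"
Compressed: "c2b1c2a1b3"
Compressed length: 10

10


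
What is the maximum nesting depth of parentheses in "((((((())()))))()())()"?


Input: "((((((())()))))()())()"
Tracking depth:
  Position 0 '(': depth becomes 1
  Position 1 '(': depth becomes 2
  Position 2 '(': depth becomes 3
  Position 3 '(': depth becomes 4
  Position 4 '(': depth becomes 5
  Position 5 '(': depth becomes 6
  Position 6 '(': depth becomes 7
  Position 7 ')': depth becomes 6
  Position 8 ')': depth becomes 5
  Position 9 '(': depth becomes 6
  Position 10 ')': depth becomes 5
  Position 11 ')': depth becomes 4
  Position 12 ')': depth becomes 3
  Position 13 ')': depth becomes 2
  Position 14 ')': depth becomes 1
  Position 15 '(': depth becomes 2
  Position 16 ')': depth becomes 1
  Position 17 '(': depth becomes 2
  Position 18 ')': depth becomes 1
  Position 19 ')': depth becomes 0
  Position 20 '(': depth becomes 1
  Position 21 ')': depth becomes 0
Maximum depth reached: 7

7


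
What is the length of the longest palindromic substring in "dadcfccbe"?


Input: "dadcfccbe"
Checking substrings for palindromes:
  [0:3] "dad" (len 3) => palindrome
  [3:6] "cfc" (len 3) => palindrome
  [5:7] "cc" (len 2) => palindrome
Longest palindromic substring: "dad" with length 3

3


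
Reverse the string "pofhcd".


Input: pofhcd
Reading characters right to left:
  Position 5: 'd'
  Position 4: 'c'
  Position 3: 'h'
  Position 2: 'f'
  Position 1: 'o'
  Position 0: 'p'
Reversed: dchfop

dchfop


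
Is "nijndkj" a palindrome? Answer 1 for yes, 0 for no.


Input: nijndkj
Reversed: jkdnjin
  Compare pos 0 ('n') with pos 6 ('j'): MISMATCH
  Compare pos 1 ('i') with pos 5 ('k'): MISMATCH
  Compare pos 2 ('j') with pos 4 ('d'): MISMATCH
Result: not a palindrome

0


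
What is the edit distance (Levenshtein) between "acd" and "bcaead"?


Computing edit distance: "acd" -> "bcaead"
DP table:
           b    c    a    e    a    d
      0    1    2    3    4    5    6
  a   1    1    2    2    3    4    5
  c   2    2    1    2    3    4    5
  d   3    3    2    2    3    4    4
Edit distance = dp[3][6] = 4

4


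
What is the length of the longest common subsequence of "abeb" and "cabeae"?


LCS of "abeb" and "cabeae"
DP table:
           c    a    b    e    a    e
      0    0    0    0    0    0    0
  a   0    0    1    1    1    1    1
  b   0    0    1    2    2    2    2
  e   0    0    1    2    3    3    3
  b   0    0    1    2    3    3    3
LCS length = dp[4][6] = 3

3


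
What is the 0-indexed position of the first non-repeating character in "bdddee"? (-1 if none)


Input: bdddee
Character frequencies:
  'b': 1
  'd': 3
  'e': 2
Scanning left to right for freq == 1:
  Position 0 ('b'): unique! => answer = 0

0


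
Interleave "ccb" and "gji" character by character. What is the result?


Interleaving "ccb" and "gji":
  Position 0: 'c' from first, 'g' from second => "cg"
  Position 1: 'c' from first, 'j' from second => "cj"
  Position 2: 'b' from first, 'i' from second => "bi"
Result: cgcjbi

cgcjbi


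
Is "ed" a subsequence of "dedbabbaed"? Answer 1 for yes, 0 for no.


Check if "ed" is a subsequence of "dedbabbaed"
Greedy scan:
  Position 0 ('d'): no match needed
  Position 1 ('e'): matches sub[0] = 'e'
  Position 2 ('d'): matches sub[1] = 'd'
  Position 3 ('b'): no match needed
  Position 4 ('a'): no match needed
  Position 5 ('b'): no match needed
  Position 6 ('b'): no match needed
  Position 7 ('a'): no match needed
  Position 8 ('e'): no match needed
  Position 9 ('d'): no match needed
All 2 characters matched => is a subsequence

1


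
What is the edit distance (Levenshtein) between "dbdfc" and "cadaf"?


Computing edit distance: "dbdfc" -> "cadaf"
DP table:
           c    a    d    a    f
      0    1    2    3    4    5
  d   1    1    2    2    3    4
  b   2    2    2    3    3    4
  d   3    3    3    2    3    4
  f   4    4    4    3    3    3
  c   5    4    5    4    4    4
Edit distance = dp[5][5] = 4

4


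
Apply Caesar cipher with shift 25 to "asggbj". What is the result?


Caesar cipher: shift "asggbj" by 25
  'a' (pos 0) + 25 = pos 25 = 'z'
  's' (pos 18) + 25 = pos 17 = 'r'
  'g' (pos 6) + 25 = pos 5 = 'f'
  'g' (pos 6) + 25 = pos 5 = 'f'
  'b' (pos 1) + 25 = pos 0 = 'a'
  'j' (pos 9) + 25 = pos 8 = 'i'
Result: zrffai

zrffai


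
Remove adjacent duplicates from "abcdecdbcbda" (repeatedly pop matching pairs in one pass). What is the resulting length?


Input: abcdecdbcbda
Stack-based adjacent duplicate removal:
  Read 'a': push. Stack: a
  Read 'b': push. Stack: ab
  Read 'c': push. Stack: abc
  Read 'd': push. Stack: abcd
  Read 'e': push. Stack: abcde
  Read 'c': push. Stack: abcdec
  Read 'd': push. Stack: abcdecd
  Read 'b': push. Stack: abcdecdb
  Read 'c': push. Stack: abcdecdbc
  Read 'b': push. Stack: abcdecdbcb
  Read 'd': push. Stack: abcdecdbcbd
  Read 'a': push. Stack: abcdecdbcbda
Final stack: "abcdecdbcbda" (length 12)

12


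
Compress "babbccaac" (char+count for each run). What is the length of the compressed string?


Input: babbccaac
Runs:
  'b' x 1 => "b1"
  'a' x 1 => "a1"
  'b' x 2 => "b2"
  'c' x 2 => "c2"
  'a' x 2 => "a2"
  'c' x 1 => "c1"
Compressed: "b1a1b2c2a2c1"
Compressed length: 12

12


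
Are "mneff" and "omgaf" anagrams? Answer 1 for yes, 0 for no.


Strings: "mneff", "omgaf"
Sorted first:  effmn
Sorted second: afgmo
Differ at position 0: 'e' vs 'a' => not anagrams

0


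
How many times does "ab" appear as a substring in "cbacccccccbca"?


Searching for "ab" in "cbacccccccbca"
Scanning each position:
  Position 0: "cb" => no
  Position 1: "ba" => no
  Position 2: "ac" => no
  Position 3: "cc" => no
  Position 4: "cc" => no
  Position 5: "cc" => no
  Position 6: "cc" => no
  Position 7: "cc" => no
  Position 8: "cc" => no
  Position 9: "cb" => no
  Position 10: "bc" => no
  Position 11: "ca" => no
Total occurrences: 0

0


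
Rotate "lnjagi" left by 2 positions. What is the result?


Input: "lnjagi", rotate left by 2
First 2 characters: "ln"
Remaining characters: "jagi"
Concatenate remaining + first: "jagi" + "ln" = "jagiln"

jagiln


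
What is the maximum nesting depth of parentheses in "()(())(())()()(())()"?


Input: "()(())(())()()(())()"
Tracking depth:
  Position 0 '(': depth becomes 1
  Position 1 ')': depth becomes 0
  Position 2 '(': depth becomes 1
  Position 3 '(': depth becomes 2
  Position 4 ')': depth becomes 1
  Position 5 ')': depth becomes 0
  Position 6 '(': depth becomes 1
  Position 7 '(': depth becomes 2
  Position 8 ')': depth becomes 1
  Position 9 ')': depth becomes 0
  Position 10 '(': depth becomes 1
  Position 11 ')': depth becomes 0
  Position 12 '(': depth becomes 1
  Position 13 ')': depth becomes 0
  Position 14 '(': depth becomes 1
  Position 15 '(': depth becomes 2
  Position 16 ')': depth becomes 1
  Position 17 ')': depth becomes 0
  Position 18 '(': depth becomes 1
  Position 19 ')': depth becomes 0
Maximum depth reached: 2

2


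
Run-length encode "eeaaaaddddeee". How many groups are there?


Input: eeaaaaddddeee
Scanning for consecutive runs:
  Group 1: 'e' x 2 (positions 0-1)
  Group 2: 'a' x 4 (positions 2-5)
  Group 3: 'd' x 4 (positions 6-9)
  Group 4: 'e' x 3 (positions 10-12)
Total groups: 4

4


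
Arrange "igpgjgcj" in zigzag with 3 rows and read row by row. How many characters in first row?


Zigzag "igpgjgcj" into 3 rows:
Placing characters:
  'i' => row 0
  'g' => row 1
  'p' => row 2
  'g' => row 1
  'j' => row 0
  'g' => row 1
  'c' => row 2
  'j' => row 1
Rows:
  Row 0: "ij"
  Row 1: "gggj"
  Row 2: "pc"
First row length: 2

2


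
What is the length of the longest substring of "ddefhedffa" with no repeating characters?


Input: "ddefhedffa"
Sliding window (track last position of each char):
  Position 0 ('d'): window [0,0] length 1 -- new best
  Position 1 ('d'): repeat (last at 0), move window start to 1
  Position 1 ('d'): window [1,1] length 1
  Position 2 ('e'): window [1,2] length 2 -- new best
  Position 3 ('f'): window [1,3] length 3 -- new best
  Position 4 ('h'): window [1,4] length 4 -- new best
  Position 5 ('e'): repeat (last at 2), move window start to 3
  Position 5 ('e'): window [3,5] length 3
  Position 6 ('d'): window [3,6] length 4
  Position 7 ('f'): repeat (last at 3), move window start to 4
  Position 7 ('f'): window [4,7] length 4
  Position 8 ('f'): repeat (last at 7), move window start to 8
  Position 8 ('f'): window [8,8] length 1
  Position 9 ('a'): window [8,9] length 2
Longest substring with no repeats: "defh" with length 4

4


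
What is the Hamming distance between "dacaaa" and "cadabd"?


Comparing "dacaaa" and "cadabd" position by position:
  Position 0: 'd' vs 'c' => differ
  Position 1: 'a' vs 'a' => same
  Position 2: 'c' vs 'd' => differ
  Position 3: 'a' vs 'a' => same
  Position 4: 'a' vs 'b' => differ
  Position 5: 'a' vs 'd' => differ
Total differences (Hamming distance): 4

4


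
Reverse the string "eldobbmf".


Input: eldobbmf
Reading characters right to left:
  Position 7: 'f'
  Position 6: 'm'
  Position 5: 'b'
  Position 4: 'b'
  Position 3: 'o'
  Position 2: 'd'
  Position 1: 'l'
  Position 0: 'e'
Reversed: fmbbodle

fmbbodle


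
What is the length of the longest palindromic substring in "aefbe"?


Input: "aefbe"
Checking substrings for palindromes:
  No multi-char palindromic substrings found
Longest palindromic substring: "a" with length 1

1


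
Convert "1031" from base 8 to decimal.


Input: "1031" in base 8
Positional expansion:
  Digit '1' (value 1) x 8^3 = 512
  Digit '0' (value 0) x 8^2 = 0
  Digit '3' (value 3) x 8^1 = 24
  Digit '1' (value 1) x 8^0 = 1
Sum = 537

537


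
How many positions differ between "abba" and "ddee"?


Comparing "abba" and "ddee" position by position:
  Position 0: 'a' vs 'd' => DIFFER
  Position 1: 'b' vs 'd' => DIFFER
  Position 2: 'b' vs 'e' => DIFFER
  Position 3: 'a' vs 'e' => DIFFER
Positions that differ: 4

4


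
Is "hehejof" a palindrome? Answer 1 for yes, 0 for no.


Input: hehejof
Reversed: fojeheh
  Compare pos 0 ('h') with pos 6 ('f'): MISMATCH
  Compare pos 1 ('e') with pos 5 ('o'): MISMATCH
  Compare pos 2 ('h') with pos 4 ('j'): MISMATCH
Result: not a palindrome

0


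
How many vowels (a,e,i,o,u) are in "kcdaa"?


Input: kcdaa
Checking each character:
  'k' at position 0: consonant
  'c' at position 1: consonant
  'd' at position 2: consonant
  'a' at position 3: vowel (running total: 1)
  'a' at position 4: vowel (running total: 2)
Total vowels: 2

2


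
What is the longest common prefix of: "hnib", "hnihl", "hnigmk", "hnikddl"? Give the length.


Words: hnib, hnihl, hnigmk, hnikddl
  Position 0: all 'h' => match
  Position 1: all 'n' => match
  Position 2: all 'i' => match
  Position 3: ('b', 'h', 'g', 'k') => mismatch, stop
LCP = "hni" (length 3)

3


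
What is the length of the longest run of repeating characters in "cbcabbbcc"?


Input: "cbcabbbcc"
Scanning for longest run:
  Position 1 ('b'): new char, reset run to 1
  Position 2 ('c'): new char, reset run to 1
  Position 3 ('a'): new char, reset run to 1
  Position 4 ('b'): new char, reset run to 1
  Position 5 ('b'): continues run of 'b', length=2
  Position 6 ('b'): continues run of 'b', length=3
  Position 7 ('c'): new char, reset run to 1
  Position 8 ('c'): continues run of 'c', length=2
Longest run: 'b' with length 3

3


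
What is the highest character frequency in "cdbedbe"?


Input: cdbedbe
Character counts:
  'b': 2
  'c': 1
  'd': 2
  'e': 2
Maximum frequency: 2

2


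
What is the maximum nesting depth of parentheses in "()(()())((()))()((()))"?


Input: "()(()())((()))()((()))"
Tracking depth:
  Position 0 '(': depth becomes 1
  Position 1 ')': depth becomes 0
  Position 2 '(': depth becomes 1
  Position 3 '(': depth becomes 2
  Position 4 ')': depth becomes 1
  Position 5 '(': depth becomes 2
  Position 6 ')': depth becomes 1
  Position 7 ')': depth becomes 0
  Position 8 '(': depth becomes 1
  Position 9 '(': depth becomes 2
  Position 10 '(': depth becomes 3
  Position 11 ')': depth becomes 2
  Position 12 ')': depth becomes 1
  Position 13 ')': depth becomes 0
  Position 14 '(': depth becomes 1
  Position 15 ')': depth becomes 0
  Position 16 '(': depth becomes 1
  Position 17 '(': depth becomes 2
  Position 18 '(': depth becomes 3
  Position 19 ')': depth becomes 2
  Position 20 ')': depth becomes 1
  Position 21 ')': depth becomes 0
Maximum depth reached: 3

3


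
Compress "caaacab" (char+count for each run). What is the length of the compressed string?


Input: caaacab
Runs:
  'c' x 1 => "c1"
  'a' x 3 => "a3"
  'c' x 1 => "c1"
  'a' x 1 => "a1"
  'b' x 1 => "b1"
Compressed: "c1a3c1a1b1"
Compressed length: 10

10


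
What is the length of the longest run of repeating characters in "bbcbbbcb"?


Input: "bbcbbbcb"
Scanning for longest run:
  Position 1 ('b'): continues run of 'b', length=2
  Position 2 ('c'): new char, reset run to 1
  Position 3 ('b'): new char, reset run to 1
  Position 4 ('b'): continues run of 'b', length=2
  Position 5 ('b'): continues run of 'b', length=3
  Position 6 ('c'): new char, reset run to 1
  Position 7 ('b'): new char, reset run to 1
Longest run: 'b' with length 3

3


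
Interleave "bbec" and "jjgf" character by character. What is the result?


Interleaving "bbec" and "jjgf":
  Position 0: 'b' from first, 'j' from second => "bj"
  Position 1: 'b' from first, 'j' from second => "bj"
  Position 2: 'e' from first, 'g' from second => "eg"
  Position 3: 'c' from first, 'f' from second => "cf"
Result: bjbjegcf

bjbjegcf


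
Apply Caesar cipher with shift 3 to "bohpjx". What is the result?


Caesar cipher: shift "bohpjx" by 3
  'b' (pos 1) + 3 = pos 4 = 'e'
  'o' (pos 14) + 3 = pos 17 = 'r'
  'h' (pos 7) + 3 = pos 10 = 'k'
  'p' (pos 15) + 3 = pos 18 = 's'
  'j' (pos 9) + 3 = pos 12 = 'm'
  'x' (pos 23) + 3 = pos 0 = 'a'
Result: erksma

erksma


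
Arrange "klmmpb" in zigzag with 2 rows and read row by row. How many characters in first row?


Zigzag "klmmpb" into 2 rows:
Placing characters:
  'k' => row 0
  'l' => row 1
  'm' => row 0
  'm' => row 1
  'p' => row 0
  'b' => row 1
Rows:
  Row 0: "kmp"
  Row 1: "lmb"
First row length: 3

3


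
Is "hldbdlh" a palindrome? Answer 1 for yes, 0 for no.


Input: hldbdlh
Reversed: hldbdlh
  Compare pos 0 ('h') with pos 6 ('h'): match
  Compare pos 1 ('l') with pos 5 ('l'): match
  Compare pos 2 ('d') with pos 4 ('d'): match
Result: palindrome

1


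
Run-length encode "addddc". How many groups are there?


Input: addddc
Scanning for consecutive runs:
  Group 1: 'a' x 1 (positions 0-0)
  Group 2: 'd' x 4 (positions 1-4)
  Group 3: 'c' x 1 (positions 5-5)
Total groups: 3

3


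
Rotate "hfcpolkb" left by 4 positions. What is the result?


Input: "hfcpolkb", rotate left by 4
First 4 characters: "hfcp"
Remaining characters: "olkb"
Concatenate remaining + first: "olkb" + "hfcp" = "olkbhfcp"

olkbhfcp


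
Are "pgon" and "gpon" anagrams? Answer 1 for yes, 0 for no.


Strings: "pgon", "gpon"
Sorted first:  gnop
Sorted second: gnop
Sorted forms match => anagrams

1


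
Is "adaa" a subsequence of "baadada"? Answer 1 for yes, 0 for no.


Check if "adaa" is a subsequence of "baadada"
Greedy scan:
  Position 0 ('b'): no match needed
  Position 1 ('a'): matches sub[0] = 'a'
  Position 2 ('a'): no match needed
  Position 3 ('d'): matches sub[1] = 'd'
  Position 4 ('a'): matches sub[2] = 'a'
  Position 5 ('d'): no match needed
  Position 6 ('a'): matches sub[3] = 'a'
All 4 characters matched => is a subsequence

1


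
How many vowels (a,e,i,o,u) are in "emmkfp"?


Input: emmkfp
Checking each character:
  'e' at position 0: vowel (running total: 1)
  'm' at position 1: consonant
  'm' at position 2: consonant
  'k' at position 3: consonant
  'f' at position 4: consonant
  'p' at position 5: consonant
Total vowels: 1

1


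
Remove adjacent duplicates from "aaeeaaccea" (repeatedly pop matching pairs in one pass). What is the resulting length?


Input: aaeeaaccea
Stack-based adjacent duplicate removal:
  Read 'a': push. Stack: a
  Read 'a': matches stack top 'a' => pop. Stack: (empty)
  Read 'e': push. Stack: e
  Read 'e': matches stack top 'e' => pop. Stack: (empty)
  Read 'a': push. Stack: a
  Read 'a': matches stack top 'a' => pop. Stack: (empty)
  Read 'c': push. Stack: c
  Read 'c': matches stack top 'c' => pop. Stack: (empty)
  Read 'e': push. Stack: e
  Read 'a': push. Stack: ea
Final stack: "ea" (length 2)

2


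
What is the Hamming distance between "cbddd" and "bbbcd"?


Comparing "cbddd" and "bbbcd" position by position:
  Position 0: 'c' vs 'b' => differ
  Position 1: 'b' vs 'b' => same
  Position 2: 'd' vs 'b' => differ
  Position 3: 'd' vs 'c' => differ
  Position 4: 'd' vs 'd' => same
Total differences (Hamming distance): 3

3


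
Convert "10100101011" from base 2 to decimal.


Input: "10100101011" in base 2
Positional expansion:
  Digit '1' (value 1) x 2^10 = 1024
  Digit '0' (value 0) x 2^9 = 0
  Digit '1' (value 1) x 2^8 = 256
  Digit '0' (value 0) x 2^7 = 0
  Digit '0' (value 0) x 2^6 = 0
  Digit '1' (value 1) x 2^5 = 32
  Digit '0' (value 0) x 2^4 = 0
  Digit '1' (value 1) x 2^3 = 8
  Digit '0' (value 0) x 2^2 = 0
  Digit '1' (value 1) x 2^1 = 2
  Digit '1' (value 1) x 2^0 = 1
Sum = 1323

1323


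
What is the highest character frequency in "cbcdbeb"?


Input: cbcdbeb
Character counts:
  'b': 3
  'c': 2
  'd': 1
  'e': 1
Maximum frequency: 3

3


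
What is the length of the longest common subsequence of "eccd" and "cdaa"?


LCS of "eccd" and "cdaa"
DP table:
           c    d    a    a
      0    0    0    0    0
  e   0    0    0    0    0
  c   0    1    1    1    1
  c   0    1    1    1    1
  d   0    1    2    2    2
LCS length = dp[4][4] = 2

2


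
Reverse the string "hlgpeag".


Input: hlgpeag
Reading characters right to left:
  Position 6: 'g'
  Position 5: 'a'
  Position 4: 'e'
  Position 3: 'p'
  Position 2: 'g'
  Position 1: 'l'
  Position 0: 'h'
Reversed: gaepglh

gaepglh


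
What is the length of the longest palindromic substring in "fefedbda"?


Input: "fefedbda"
Checking substrings for palindromes:
  [0:3] "fef" (len 3) => palindrome
  [1:4] "efe" (len 3) => palindrome
  [4:7] "dbd" (len 3) => palindrome
Longest palindromic substring: "fef" with length 3

3


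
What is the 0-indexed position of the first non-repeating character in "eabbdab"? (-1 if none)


Input: eabbdab
Character frequencies:
  'a': 2
  'b': 3
  'd': 1
  'e': 1
Scanning left to right for freq == 1:
  Position 0 ('e'): unique! => answer = 0

0


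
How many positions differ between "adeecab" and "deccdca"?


Comparing "adeecab" and "deccdca" position by position:
  Position 0: 'a' vs 'd' => DIFFER
  Position 1: 'd' vs 'e' => DIFFER
  Position 2: 'e' vs 'c' => DIFFER
  Position 3: 'e' vs 'c' => DIFFER
  Position 4: 'c' vs 'd' => DIFFER
  Position 5: 'a' vs 'c' => DIFFER
  Position 6: 'b' vs 'a' => DIFFER
Positions that differ: 7

7


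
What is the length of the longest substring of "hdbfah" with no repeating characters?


Input: "hdbfah"
Sliding window (track last position of each char):
  Position 0 ('h'): window [0,0] length 1 -- new best
  Position 1 ('d'): window [0,1] length 2 -- new best
  Position 2 ('b'): window [0,2] length 3 -- new best
  Position 3 ('f'): window [0,3] length 4 -- new best
  Position 4 ('a'): window [0,4] length 5 -- new best
  Position 5 ('h'): repeat (last at 0), move window start to 1
  Position 5 ('h'): window [1,5] length 5
Longest substring with no repeats: "hdbfa" with length 5

5


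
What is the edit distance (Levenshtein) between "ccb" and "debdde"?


Computing edit distance: "ccb" -> "debdde"
DP table:
           d    e    b    d    d    e
      0    1    2    3    4    5    6
  c   1    1    2    3    4    5    6
  c   2    2    2    3    4    5    6
  b   3    3    3    2    3    4    5
Edit distance = dp[3][6] = 5

5


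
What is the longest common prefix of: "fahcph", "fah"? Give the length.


Words: fahcph, fah
  Position 0: all 'f' => match
  Position 1: all 'a' => match
  Position 2: all 'h' => match
LCP = "fah" (length 3)

3


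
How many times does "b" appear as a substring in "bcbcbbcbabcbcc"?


Searching for "b" in "bcbcbbcbabcbcc"
Scanning each position:
  Position 0: "b" => MATCH
  Position 1: "c" => no
  Position 2: "b" => MATCH
  Position 3: "c" => no
  Position 4: "b" => MATCH
  Position 5: "b" => MATCH
  Position 6: "c" => no
  Position 7: "b" => MATCH
  Position 8: "a" => no
  Position 9: "b" => MATCH
  Position 10: "c" => no
  Position 11: "b" => MATCH
  Position 12: "c" => no
  Position 13: "c" => no
Total occurrences: 7

7


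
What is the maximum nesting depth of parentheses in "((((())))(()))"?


Input: "((((())))(()))"
Tracking depth:
  Position 0 '(': depth becomes 1
  Position 1 '(': depth becomes 2
  Position 2 '(': depth becomes 3
  Position 3 '(': depth becomes 4
  Position 4 '(': depth becomes 5
  Position 5 ')': depth becomes 4
  Position 6 ')': depth becomes 3
  Position 7 ')': depth becomes 2
  Position 8 ')': depth becomes 1
  Position 9 '(': depth becomes 2
  Position 10 '(': depth becomes 3
  Position 11 ')': depth becomes 2
  Position 12 ')': depth becomes 1
  Position 13 ')': depth becomes 0
Maximum depth reached: 5

5


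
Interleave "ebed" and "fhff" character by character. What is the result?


Interleaving "ebed" and "fhff":
  Position 0: 'e' from first, 'f' from second => "ef"
  Position 1: 'b' from first, 'h' from second => "bh"
  Position 2: 'e' from first, 'f' from second => "ef"
  Position 3: 'd' from first, 'f' from second => "df"
Result: efbhefdf

efbhefdf


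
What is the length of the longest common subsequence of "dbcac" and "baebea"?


LCS of "dbcac" and "baebea"
DP table:
           b    a    e    b    e    a
      0    0    0    0    0    0    0
  d   0    0    0    0    0    0    0
  b   0    1    1    1    1    1    1
  c   0    1    1    1    1    1    1
  a   0    1    2    2    2    2    2
  c   0    1    2    2    2    2    2
LCS length = dp[5][6] = 2

2


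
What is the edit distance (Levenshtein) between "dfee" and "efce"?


Computing edit distance: "dfee" -> "efce"
DP table:
           e    f    c    e
      0    1    2    3    4
  d   1    1    2    3    4
  f   2    2    1    2    3
  e   3    2    2    2    2
  e   4    3    3    3    2
Edit distance = dp[4][4] = 2

2


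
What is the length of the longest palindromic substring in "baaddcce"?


Input: "baaddcce"
Checking substrings for palindromes:
  [1:3] "aa" (len 2) => palindrome
  [3:5] "dd" (len 2) => palindrome
  [5:7] "cc" (len 2) => palindrome
Longest palindromic substring: "aa" with length 2

2


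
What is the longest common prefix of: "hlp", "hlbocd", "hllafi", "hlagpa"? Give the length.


Words: hlp, hlbocd, hllafi, hlagpa
  Position 0: all 'h' => match
  Position 1: all 'l' => match
  Position 2: ('p', 'b', 'l', 'a') => mismatch, stop
LCP = "hl" (length 2)

2


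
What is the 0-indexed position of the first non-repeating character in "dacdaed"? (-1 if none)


Input: dacdaed
Character frequencies:
  'a': 2
  'c': 1
  'd': 3
  'e': 1
Scanning left to right for freq == 1:
  Position 0 ('d'): freq=3, skip
  Position 1 ('a'): freq=2, skip
  Position 2 ('c'): unique! => answer = 2

2


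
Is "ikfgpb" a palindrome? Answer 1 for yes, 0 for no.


Input: ikfgpb
Reversed: bpgfki
  Compare pos 0 ('i') with pos 5 ('b'): MISMATCH
  Compare pos 1 ('k') with pos 4 ('p'): MISMATCH
  Compare pos 2 ('f') with pos 3 ('g'): MISMATCH
Result: not a palindrome

0


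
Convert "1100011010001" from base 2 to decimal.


Input: "1100011010001" in base 2
Positional expansion:
  Digit '1' (value 1) x 2^12 = 4096
  Digit '1' (value 1) x 2^11 = 2048
  Digit '0' (value 0) x 2^10 = 0
  Digit '0' (value 0) x 2^9 = 0
  Digit '0' (value 0) x 2^8 = 0
  Digit '1' (value 1) x 2^7 = 128
  Digit '1' (value 1) x 2^6 = 64
  Digit '0' (value 0) x 2^5 = 0
  Digit '1' (value 1) x 2^4 = 16
  Digit '0' (value 0) x 2^3 = 0
  Digit '0' (value 0) x 2^2 = 0
  Digit '0' (value 0) x 2^1 = 0
  Digit '1' (value 1) x 2^0 = 1
Sum = 6353

6353


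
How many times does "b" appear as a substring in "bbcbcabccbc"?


Searching for "b" in "bbcbcabccbc"
Scanning each position:
  Position 0: "b" => MATCH
  Position 1: "b" => MATCH
  Position 2: "c" => no
  Position 3: "b" => MATCH
  Position 4: "c" => no
  Position 5: "a" => no
  Position 6: "b" => MATCH
  Position 7: "c" => no
  Position 8: "c" => no
  Position 9: "b" => MATCH
  Position 10: "c" => no
Total occurrences: 5

5


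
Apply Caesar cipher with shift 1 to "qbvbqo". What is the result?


Caesar cipher: shift "qbvbqo" by 1
  'q' (pos 16) + 1 = pos 17 = 'r'
  'b' (pos 1) + 1 = pos 2 = 'c'
  'v' (pos 21) + 1 = pos 22 = 'w'
  'b' (pos 1) + 1 = pos 2 = 'c'
  'q' (pos 16) + 1 = pos 17 = 'r'
  'o' (pos 14) + 1 = pos 15 = 'p'
Result: rcwcrp

rcwcrp


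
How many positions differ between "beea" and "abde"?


Comparing "beea" and "abde" position by position:
  Position 0: 'b' vs 'a' => DIFFER
  Position 1: 'e' vs 'b' => DIFFER
  Position 2: 'e' vs 'd' => DIFFER
  Position 3: 'a' vs 'e' => DIFFER
Positions that differ: 4

4


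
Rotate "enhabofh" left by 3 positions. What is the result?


Input: "enhabofh", rotate left by 3
First 3 characters: "enh"
Remaining characters: "abofh"
Concatenate remaining + first: "abofh" + "enh" = "abofhenh"

abofhenh


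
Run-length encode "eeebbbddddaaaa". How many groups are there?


Input: eeebbbddddaaaa
Scanning for consecutive runs:
  Group 1: 'e' x 3 (positions 0-2)
  Group 2: 'b' x 3 (positions 3-5)
  Group 3: 'd' x 4 (positions 6-9)
  Group 4: 'a' x 4 (positions 10-13)
Total groups: 4

4


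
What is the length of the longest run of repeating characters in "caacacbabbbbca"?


Input: "caacacbabbbbca"
Scanning for longest run:
  Position 1 ('a'): new char, reset run to 1
  Position 2 ('a'): continues run of 'a', length=2
  Position 3 ('c'): new char, reset run to 1
  Position 4 ('a'): new char, reset run to 1
  Position 5 ('c'): new char, reset run to 1
  Position 6 ('b'): new char, reset run to 1
  Position 7 ('a'): new char, reset run to 1
  Position 8 ('b'): new char, reset run to 1
  Position 9 ('b'): continues run of 'b', length=2
  Position 10 ('b'): continues run of 'b', length=3
  Position 11 ('b'): continues run of 'b', length=4
  Position 12 ('c'): new char, reset run to 1
  Position 13 ('a'): new char, reset run to 1
Longest run: 'b' with length 4

4


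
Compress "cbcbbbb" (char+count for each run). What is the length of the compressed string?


Input: cbcbbbb
Runs:
  'c' x 1 => "c1"
  'b' x 1 => "b1"
  'c' x 1 => "c1"
  'b' x 4 => "b4"
Compressed: "c1b1c1b4"
Compressed length: 8

8


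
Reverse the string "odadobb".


Input: odadobb
Reading characters right to left:
  Position 6: 'b'
  Position 5: 'b'
  Position 4: 'o'
  Position 3: 'd'
  Position 2: 'a'
  Position 1: 'd'
  Position 0: 'o'
Reversed: bbodado

bbodado


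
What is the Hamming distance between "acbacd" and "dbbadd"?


Comparing "acbacd" and "dbbadd" position by position:
  Position 0: 'a' vs 'd' => differ
  Position 1: 'c' vs 'b' => differ
  Position 2: 'b' vs 'b' => same
  Position 3: 'a' vs 'a' => same
  Position 4: 'c' vs 'd' => differ
  Position 5: 'd' vs 'd' => same
Total differences (Hamming distance): 3

3


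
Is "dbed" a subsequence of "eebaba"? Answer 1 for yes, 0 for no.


Check if "dbed" is a subsequence of "eebaba"
Greedy scan:
  Position 0 ('e'): no match needed
  Position 1 ('e'): no match needed
  Position 2 ('b'): no match needed
  Position 3 ('a'): no match needed
  Position 4 ('b'): no match needed
  Position 5 ('a'): no match needed
Only matched 0/4 characters => not a subsequence

0


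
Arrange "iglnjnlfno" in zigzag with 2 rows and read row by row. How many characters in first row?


Zigzag "iglnjnlfno" into 2 rows:
Placing characters:
  'i' => row 0
  'g' => row 1
  'l' => row 0
  'n' => row 1
  'j' => row 0
  'n' => row 1
  'l' => row 0
  'f' => row 1
  'n' => row 0
  'o' => row 1
Rows:
  Row 0: "iljln"
  Row 1: "gnnfo"
First row length: 5

5


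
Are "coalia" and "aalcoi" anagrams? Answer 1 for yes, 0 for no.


Strings: "coalia", "aalcoi"
Sorted first:  aacilo
Sorted second: aacilo
Sorted forms match => anagrams

1


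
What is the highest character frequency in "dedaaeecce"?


Input: dedaaeecce
Character counts:
  'a': 2
  'c': 2
  'd': 2
  'e': 4
Maximum frequency: 4

4


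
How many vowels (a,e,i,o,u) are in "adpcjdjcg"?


Input: adpcjdjcg
Checking each character:
  'a' at position 0: vowel (running total: 1)
  'd' at position 1: consonant
  'p' at position 2: consonant
  'c' at position 3: consonant
  'j' at position 4: consonant
  'd' at position 5: consonant
  'j' at position 6: consonant
  'c' at position 7: consonant
  'g' at position 8: consonant
Total vowels: 1

1


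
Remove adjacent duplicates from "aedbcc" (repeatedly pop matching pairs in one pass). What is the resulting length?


Input: aedbcc
Stack-based adjacent duplicate removal:
  Read 'a': push. Stack: a
  Read 'e': push. Stack: ae
  Read 'd': push. Stack: aed
  Read 'b': push. Stack: aedb
  Read 'c': push. Stack: aedbc
  Read 'c': matches stack top 'c' => pop. Stack: aedb
Final stack: "aedb" (length 4)

4


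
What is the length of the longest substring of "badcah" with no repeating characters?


Input: "badcah"
Sliding window (track last position of each char):
  Position 0 ('b'): window [0,0] length 1 -- new best
  Position 1 ('a'): window [0,1] length 2 -- new best
  Position 2 ('d'): window [0,2] length 3 -- new best
  Position 3 ('c'): window [0,3] length 4 -- new best
  Position 4 ('a'): repeat (last at 1), move window start to 2
  Position 4 ('a'): window [2,4] length 3
  Position 5 ('h'): window [2,5] length 4
Longest substring with no repeats: "badc" with length 4

4


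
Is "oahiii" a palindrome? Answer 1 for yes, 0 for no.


Input: oahiii
Reversed: iiihao
  Compare pos 0 ('o') with pos 5 ('i'): MISMATCH
  Compare pos 1 ('a') with pos 4 ('i'): MISMATCH
  Compare pos 2 ('h') with pos 3 ('i'): MISMATCH
Result: not a palindrome

0


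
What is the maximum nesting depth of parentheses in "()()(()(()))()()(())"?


Input: "()()(()(()))()()(())"
Tracking depth:
  Position 0 '(': depth becomes 1
  Position 1 ')': depth becomes 0
  Position 2 '(': depth becomes 1
  Position 3 ')': depth becomes 0
  Position 4 '(': depth becomes 1
  Position 5 '(': depth becomes 2
  Position 6 ')': depth becomes 1
  Position 7 '(': depth becomes 2
  Position 8 '(': depth becomes 3
  Position 9 ')': depth becomes 2
  Position 10 ')': depth becomes 1
  Position 11 ')': depth becomes 0
  Position 12 '(': depth becomes 1
  Position 13 ')': depth becomes 0
  Position 14 '(': depth becomes 1
  Position 15 ')': depth becomes 0
  Position 16 '(': depth becomes 1
  Position 17 '(': depth becomes 2
  Position 18 ')': depth becomes 1
  Position 19 ')': depth becomes 0
Maximum depth reached: 3

3


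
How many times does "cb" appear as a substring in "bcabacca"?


Searching for "cb" in "bcabacca"
Scanning each position:
  Position 0: "bc" => no
  Position 1: "ca" => no
  Position 2: "ab" => no
  Position 3: "ba" => no
  Position 4: "ac" => no
  Position 5: "cc" => no
  Position 6: "ca" => no
Total occurrences: 0

0


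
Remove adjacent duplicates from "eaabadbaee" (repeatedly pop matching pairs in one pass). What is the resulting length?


Input: eaabadbaee
Stack-based adjacent duplicate removal:
  Read 'e': push. Stack: e
  Read 'a': push. Stack: ea
  Read 'a': matches stack top 'a' => pop. Stack: e
  Read 'b': push. Stack: eb
  Read 'a': push. Stack: eba
  Read 'd': push. Stack: ebad
  Read 'b': push. Stack: ebadb
  Read 'a': push. Stack: ebadba
  Read 'e': push. Stack: ebadbae
  Read 'e': matches stack top 'e' => pop. Stack: ebadba
Final stack: "ebadba" (length 6)

6


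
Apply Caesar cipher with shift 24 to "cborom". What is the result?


Caesar cipher: shift "cborom" by 24
  'c' (pos 2) + 24 = pos 0 = 'a'
  'b' (pos 1) + 24 = pos 25 = 'z'
  'o' (pos 14) + 24 = pos 12 = 'm'
  'r' (pos 17) + 24 = pos 15 = 'p'
  'o' (pos 14) + 24 = pos 12 = 'm'
  'm' (pos 12) + 24 = pos 10 = 'k'
Result: azmpmk

azmpmk
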